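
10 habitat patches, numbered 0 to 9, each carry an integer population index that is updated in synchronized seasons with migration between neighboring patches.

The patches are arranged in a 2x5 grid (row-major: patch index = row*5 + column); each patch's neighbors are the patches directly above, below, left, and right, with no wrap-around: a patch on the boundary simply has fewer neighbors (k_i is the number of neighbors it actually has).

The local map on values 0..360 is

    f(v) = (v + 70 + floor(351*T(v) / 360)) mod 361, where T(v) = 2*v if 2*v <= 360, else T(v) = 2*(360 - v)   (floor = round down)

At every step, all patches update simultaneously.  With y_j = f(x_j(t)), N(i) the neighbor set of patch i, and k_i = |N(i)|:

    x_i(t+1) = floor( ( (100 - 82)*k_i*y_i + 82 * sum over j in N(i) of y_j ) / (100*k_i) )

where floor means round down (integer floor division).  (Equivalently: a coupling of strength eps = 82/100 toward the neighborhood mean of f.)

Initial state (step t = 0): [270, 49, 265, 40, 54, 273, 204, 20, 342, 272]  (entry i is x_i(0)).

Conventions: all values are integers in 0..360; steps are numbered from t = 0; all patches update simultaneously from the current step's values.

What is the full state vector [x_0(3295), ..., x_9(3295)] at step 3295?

Simulating step by step:
t=0: [270, 49, 265, 40, 54, 273, 204, 20, 342, 272]
t=1: [177, 183, 173, 163, 180, 179, 174, 149, 143, 156]
t=2: [235, 226, 196, 195, 189, 228, 209, 182, 161, 182]
t=3: [193, 205, 220, 214, 231, 198, 209, 212, 224, 212]
t=4: [220, 214, 209, 198, 204, 219, 215, 204, 206, 197]
t=5: [204, 206, 214, 215, 221, 203, 208, 212, 219, 217]
t=6: [216, 212, 209, 203, 204, 215, 213, 207, 205, 201]
t=7: [207, 208, 213, 215, 218, 206, 209, 212, 217, 217]
t=8: [214, 211, 209, 205, 204, 213, 212, 208, 205, 203]
t=9: [208, 209, 212, 215, 217, 208, 210, 212, 215, 216]
t=10: [212, 211, 209, 206, 205, 212, 211, 208, 206, 205]
t=11: [209, 210, 212, 214, 215, 209, 210, 212, 214, 215]
t=12: [211, 210, 209, 207, 206, 211, 210, 209, 207, 206]
t=13: [210, 211, 212, 213, 214, 210, 211, 212, 213, 214]
t=14: [210, 210, 209, 208, 207, 210, 210, 209, 208, 207]
t=15: [211, 211, 212, 213, 213, 211, 211, 212, 213, 213]
t=16: [210, 209, 209, 208, 208, 210, 209, 209, 208, 208]
t=17: [211, 211, 212, 212, 213, 211, 211, 212, 212, 213]
t=18: [210, 209, 209, 208, 208, 210, 209, 209, 208, 208]

Answer: [211, 211, 212, 212, 213, 211, 211, 212, 212, 213]
Key observation: The state at step 16, [210, 209, 209, 208, 208, 210, 209, 209, 208, 208], reappears at step 18: the system is in a cycle of period 2 from step 16 on.  Therefore the state at step 3295 equals the state at step 16 + ((3295 - 16) mod 2) = 17, which is [211, 211, 212, 212, 213, 211, 211, 212, 212, 213].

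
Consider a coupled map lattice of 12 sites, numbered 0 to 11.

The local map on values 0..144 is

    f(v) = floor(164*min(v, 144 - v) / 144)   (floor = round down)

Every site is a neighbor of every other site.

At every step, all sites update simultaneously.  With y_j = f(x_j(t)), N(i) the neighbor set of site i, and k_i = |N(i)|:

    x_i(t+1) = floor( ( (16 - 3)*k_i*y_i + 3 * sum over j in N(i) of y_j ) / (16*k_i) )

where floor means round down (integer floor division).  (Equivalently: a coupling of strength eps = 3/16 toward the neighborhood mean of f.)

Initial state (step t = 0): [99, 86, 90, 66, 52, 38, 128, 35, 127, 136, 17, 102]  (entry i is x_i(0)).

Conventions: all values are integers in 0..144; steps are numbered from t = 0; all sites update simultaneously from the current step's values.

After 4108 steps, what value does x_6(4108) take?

Simulating step by step:
t=0: [99, 86, 90, 66, 52, 38, 128, 35, 127, 136, 17, 102]
t=1: [49, 61, 57, 68, 55, 42, 22, 39, 23, 15, 23, 46]
t=2: [53, 64, 60, 70, 58, 47, 29, 44, 30, 23, 30, 50]
t=3: [58, 68, 64, 73, 63, 52, 37, 50, 37, 31, 37, 55]
t=4: [64, 73, 69, 75, 68, 58, 45, 56, 45, 39, 45, 61]
t=5: [70, 76, 75, 75, 74, 65, 53, 63, 53, 48, 53, 68]
t=6: [77, 75, 76, 76, 77, 73, 62, 70, 62, 57, 62, 75]
t=7: [75, 77, 76, 76, 75, 78, 70, 78, 70, 66, 70, 77]
t=8: [77, 76, 77, 77, 77, 75, 78, 75, 78, 75, 78, 76]
t=9: [76, 76, 76, 76, 76, 77, 75, 77, 75, 77, 75, 76]
t=10: [77, 77, 77, 77, 77, 76, 77, 76, 77, 76, 77, 77]
t=11: [76, 76, 76, 76, 76, 76, 76, 76, 76, 76, 76, 76]
t=12: [77, 77, 77, 77, 77, 77, 77, 77, 77, 77, 77, 77]
t=13: [76, 76, 76, 76, 76, 76, 76, 76, 76, 76, 76, 76]

Answer: x_6(4108) = 77
Key observation: The state at step 11, [76, 76, 76, 76, 76, 76, 76, 76, 76, 76, 76, 76], reappears at step 13: the system is in a cycle of period 2 from step 11 on.  Therefore the state at step 4108 equals the state at step 11 + ((4108 - 11) mod 2) = 12, which is [77, 77, 77, 77, 77, 77, 77, 77, 77, 77, 77, 77].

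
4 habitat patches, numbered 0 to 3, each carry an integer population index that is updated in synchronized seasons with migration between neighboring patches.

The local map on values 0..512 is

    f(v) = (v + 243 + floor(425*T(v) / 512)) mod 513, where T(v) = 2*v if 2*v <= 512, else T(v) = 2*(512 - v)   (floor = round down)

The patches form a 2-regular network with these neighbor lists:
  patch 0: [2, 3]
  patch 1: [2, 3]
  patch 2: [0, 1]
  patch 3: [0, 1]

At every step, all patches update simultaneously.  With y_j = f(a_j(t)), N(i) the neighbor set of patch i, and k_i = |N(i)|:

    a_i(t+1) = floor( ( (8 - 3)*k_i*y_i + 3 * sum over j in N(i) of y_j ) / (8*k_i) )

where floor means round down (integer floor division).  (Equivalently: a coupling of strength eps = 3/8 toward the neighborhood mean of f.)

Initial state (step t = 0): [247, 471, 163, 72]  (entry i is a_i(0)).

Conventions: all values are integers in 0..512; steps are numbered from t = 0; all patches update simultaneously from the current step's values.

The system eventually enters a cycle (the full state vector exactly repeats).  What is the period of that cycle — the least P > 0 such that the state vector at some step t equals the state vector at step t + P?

Answer: 2
Key observation: The state at step 6, [348, 349, 348, 348], reappears at step 8 — and no state repeats earlier — so the cycle the system enters has period 2.

Derivation:
t=0: [247, 471, 163, 72]
t=1: [353, 280, 224, 394]
t=2: [337, 367, 342, 338]
t=3: [356, 343, 351, 352]
t=4: [345, 350, 348, 347]
t=5: [351, 348, 350, 350]
t=6: [348, 349, 348, 348]
t=7: [350, 349, 349, 349]
t=8: [348, 349, 348, 348]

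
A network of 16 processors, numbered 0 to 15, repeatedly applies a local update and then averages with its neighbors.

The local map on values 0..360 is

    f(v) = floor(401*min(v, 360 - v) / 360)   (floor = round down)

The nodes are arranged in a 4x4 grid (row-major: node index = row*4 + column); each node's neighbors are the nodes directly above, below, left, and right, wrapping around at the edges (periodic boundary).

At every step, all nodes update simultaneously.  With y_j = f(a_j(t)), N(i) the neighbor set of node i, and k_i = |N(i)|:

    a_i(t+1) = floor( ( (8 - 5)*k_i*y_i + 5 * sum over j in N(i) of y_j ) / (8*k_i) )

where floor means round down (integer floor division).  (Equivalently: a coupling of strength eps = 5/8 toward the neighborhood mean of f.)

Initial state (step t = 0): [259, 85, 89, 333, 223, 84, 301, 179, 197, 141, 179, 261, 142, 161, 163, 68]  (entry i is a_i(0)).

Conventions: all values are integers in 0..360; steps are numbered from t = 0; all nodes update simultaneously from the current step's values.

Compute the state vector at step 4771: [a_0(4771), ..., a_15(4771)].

Answer: [189, 190, 189, 189, 190, 190, 190, 189, 190, 190, 190, 190, 190, 190, 190, 189]
Key observation: The state at step 10, [189, 189, 189, 190, 189, 189, 189, 189, 189, 189, 189, 189, 189, 189, 189, 189], reappears at step 12: the system is in a cycle of period 2 from step 10 on.  Therefore the state at step 4771 equals the state at step 10 + ((4771 - 10) mod 2) = 11, which is [189, 190, 189, 189, 190, 190, 190, 189, 190, 190, 190, 190, 190, 190, 190, 189].

Derivation:
t=0: [259, 85, 89, 333, 223, 84, 301, 179, 197, 141, 179, 261, 142, 161, 163, 68]
t=1: [109, 110, 94, 87, 148, 108, 116, 130, 158, 160, 154, 143, 144, 159, 154, 102]
t=2: [130, 127, 119, 111, 149, 137, 132, 139, 168, 167, 163, 153, 151, 164, 152, 133]
t=3: [147, 148, 140, 136, 161, 156, 151, 152, 177, 179, 172, 168, 166, 172, 163, 153]
t=4: [167, 168, 161, 159, 176, 175, 170, 170, 190, 192, 186, 183, 181, 185, 178, 173]
t=5: [188, 187, 184, 182, 191, 191, 188, 189, 192, 190, 192, 193, 193, 193, 192, 192]
t=6: [191, 190, 193, 193, 188, 189, 190, 190, 187, 187, 187, 187, 187, 187, 188, 188]
t=7: [188, 189, 187, 187, 190, 190, 189, 189, 191, 191, 191, 191, 191, 191, 190, 190]
t=8: [190, 190, 190, 191, 189, 189, 189, 189, 188, 188, 188, 188, 188, 188, 189, 189]
t=9: [189, 189, 189, 188, 190, 190, 190, 189, 190, 190, 190, 190, 190, 190, 190, 190]
t=10: [189, 189, 189, 190, 189, 189, 189, 189, 189, 189, 189, 189, 189, 189, 189, 189]
t=11: [189, 190, 189, 189, 190, 190, 190, 189, 190, 190, 190, 190, 190, 190, 190, 189]
t=12: [189, 189, 189, 190, 189, 189, 189, 189, 189, 189, 189, 189, 189, 189, 189, 189]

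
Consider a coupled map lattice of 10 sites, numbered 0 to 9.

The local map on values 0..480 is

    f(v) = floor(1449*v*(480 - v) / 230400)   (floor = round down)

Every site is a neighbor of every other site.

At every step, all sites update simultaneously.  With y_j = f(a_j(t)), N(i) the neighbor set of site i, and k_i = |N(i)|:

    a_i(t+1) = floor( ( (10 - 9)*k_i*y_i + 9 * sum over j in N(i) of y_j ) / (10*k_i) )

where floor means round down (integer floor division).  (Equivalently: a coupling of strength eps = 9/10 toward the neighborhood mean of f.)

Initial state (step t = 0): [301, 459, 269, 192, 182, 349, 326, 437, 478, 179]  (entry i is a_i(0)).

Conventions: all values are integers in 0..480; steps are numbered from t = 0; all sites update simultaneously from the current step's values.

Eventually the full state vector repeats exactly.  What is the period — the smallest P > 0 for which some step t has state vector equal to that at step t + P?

Answer: 2
Key observation: The state at step 18, [345, 345, 345, 345, 345, 345, 345, 345, 345, 345], reappears at step 20 — and no state repeats earlier — so the cycle the system enters has period 2.

Derivation:
t=0: [301, 459, 269, 192, 182, 349, 326, 437, 478, 179]
t=1: [250, 250, 250, 250, 250, 250, 250, 250, 250, 250]
t=2: [361, 361, 361, 361, 361, 361, 361, 361, 361, 361]
t=3: [270, 270, 270, 270, 270, 270, 270, 270, 270, 270]
t=4: [356, 356, 356, 356, 356, 356, 356, 356, 356, 356]
t=5: [277, 277, 277, 277, 277, 277, 277, 277, 277, 277]
t=6: [353, 353, 353, 353, 353, 353, 353, 353, 353, 353]
t=7: [281, 281, 281, 281, 281, 281, 281, 281, 281, 281]
t=8: [351, 351, 351, 351, 351, 351, 351, 351, 351, 351]
t=9: [284, 284, 284, 284, 284, 284, 284, 284, 284, 284]
t=10: [350, 350, 350, 350, 350, 350, 350, 350, 350, 350]
t=11: [286, 286, 286, 286, 286, 286, 286, 286, 286, 286]
t=12: [348, 348, 348, 348, 348, 348, 348, 348, 348, 348]
t=13: [288, 288, 288, 288, 288, 288, 288, 288, 288, 288]
t=14: [347, 347, 347, 347, 347, 347, 347, 347, 347, 347]
t=15: [290, 290, 290, 290, 290, 290, 290, 290, 290, 290]
t=16: [346, 346, 346, 346, 346, 346, 346, 346, 346, 346]
t=17: [291, 291, 291, 291, 291, 291, 291, 291, 291, 291]
t=18: [345, 345, 345, 345, 345, 345, 345, 345, 345, 345]
t=19: [292, 292, 292, 292, 292, 292, 292, 292, 292, 292]
t=20: [345, 345, 345, 345, 345, 345, 345, 345, 345, 345]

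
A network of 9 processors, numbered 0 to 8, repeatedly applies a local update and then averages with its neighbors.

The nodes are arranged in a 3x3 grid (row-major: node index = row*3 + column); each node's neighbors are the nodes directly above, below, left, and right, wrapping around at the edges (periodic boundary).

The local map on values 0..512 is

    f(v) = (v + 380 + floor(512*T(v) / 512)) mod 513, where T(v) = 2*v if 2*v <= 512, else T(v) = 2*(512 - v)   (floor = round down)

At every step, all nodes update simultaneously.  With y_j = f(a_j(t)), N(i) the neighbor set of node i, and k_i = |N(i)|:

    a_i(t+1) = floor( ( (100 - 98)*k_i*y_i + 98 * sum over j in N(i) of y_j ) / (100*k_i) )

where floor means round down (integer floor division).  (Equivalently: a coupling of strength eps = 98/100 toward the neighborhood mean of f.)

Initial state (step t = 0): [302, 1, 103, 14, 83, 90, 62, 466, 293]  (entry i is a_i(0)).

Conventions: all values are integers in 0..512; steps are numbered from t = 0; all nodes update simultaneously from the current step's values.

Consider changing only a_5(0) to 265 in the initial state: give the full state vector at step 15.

Answer: [165, 180, 114, 91, 85, 172, 89, 84, 174]
Key observation: This trace re-runs the system from the modified initial state.

Derivation:
t=0: [302, 1, 103, 14, 83, 265, 62, 466, 293]
t=1: [254, 201, 164, 96, 331, 198, 248, 164, 189]
t=2: [267, 225, 370, 179, 354, 252, 262, 264, 321]
t=3: [138, 63, 75, 96, 161, 122, 170, 57, 86]
t=4: [172, 187, 172, 307, 125, 181, 154, 223, 183]
t=5: [304, 261, 408, 335, 233, 280, 225, 347, 288]
t=6: [166, 159, 102, 63, 71, 165, 58, 71, 158]
t=7: [157, 177, 349, 208, 207, 166, 207, 199, 167]
t=8: [351, 331, 360, 421, 430, 344, 416, 436, 337]
t=9: [247, 236, 36, 253, 255, 243, 252, 259, 241]
t=10: [191, 202, 87, 101, 94, 196, 101, 92, 197]
t=11: [239, 220, 449, 300, 307, 230, 300, 309, 228]
t=12: [151, 160, 49, 66, 51, 154, 64, 50, 155]
t=13: [125, 97, 325, 179, 186, 112, 181, 186, 109]
t=14: [255, 283, 196, 321, 300, 267, 318, 299, 271]
t=15: [165, 180, 114, 91, 85, 172, 89, 84, 174]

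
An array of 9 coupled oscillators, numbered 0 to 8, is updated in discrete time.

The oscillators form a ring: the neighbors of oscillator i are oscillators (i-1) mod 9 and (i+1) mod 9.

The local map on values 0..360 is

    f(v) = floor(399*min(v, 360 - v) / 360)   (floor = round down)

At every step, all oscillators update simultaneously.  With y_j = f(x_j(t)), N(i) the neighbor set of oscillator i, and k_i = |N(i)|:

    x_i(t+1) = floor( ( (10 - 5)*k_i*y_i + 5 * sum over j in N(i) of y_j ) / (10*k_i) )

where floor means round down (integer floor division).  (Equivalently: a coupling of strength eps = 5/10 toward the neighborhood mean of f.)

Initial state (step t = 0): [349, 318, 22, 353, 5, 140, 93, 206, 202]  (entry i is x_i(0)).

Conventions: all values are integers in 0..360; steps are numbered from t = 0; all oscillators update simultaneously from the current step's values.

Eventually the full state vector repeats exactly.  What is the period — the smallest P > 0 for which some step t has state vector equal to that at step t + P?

Simulating step by step:
t=0: [349, 318, 22, 353, 5, 140, 93, 206, 202]
t=1: [61, 32, 25, 10, 43, 104, 132, 154, 133]
t=2: [79, 41, 25, 24, 55, 105, 144, 158, 132]
t=3: [91, 51, 31, 34, 65, 112, 152, 163, 138]
t=4: [102, 61, 40, 45, 76, 122, 160, 170, 146]
t=5: [113, 72, 51, 56, 88, 132, 169, 178, 155]
t=6: [125, 84, 63, 69, 100, 144, 179, 188, 166]
t=7: [138, 98, 76, 82, 113, 156, 186, 190, 173]
t=8: [150, 113, 91, 97, 128, 165, 186, 189, 180]
t=9: [164, 129, 108, 113, 142, 174, 188, 192, 188]
t=10: [173, 146, 126, 131, 157, 182, 189, 188, 186]
t=11: [183, 163, 146, 150, 172, 189, 191, 190, 191]
t=12: [189, 179, 167, 170, 183, 188, 187, 187, 189]
t=13: [191, 192, 189, 189, 192, 191, 190, 190, 189]
t=14: [187, 187, 188, 188, 187, 187, 187, 188, 188]
t=15: [190, 190, 190, 190, 190, 191, 190, 190, 190]
t=16: [188, 188, 188, 188, 187, 187, 187, 188, 188]
t=17: [190, 190, 190, 190, 190, 191, 190, 190, 190]

Answer: 2
Key observation: The state at step 15, [190, 190, 190, 190, 190, 191, 190, 190, 190], reappears at step 17 — and no state repeats earlier — so the cycle the system enters has period 2.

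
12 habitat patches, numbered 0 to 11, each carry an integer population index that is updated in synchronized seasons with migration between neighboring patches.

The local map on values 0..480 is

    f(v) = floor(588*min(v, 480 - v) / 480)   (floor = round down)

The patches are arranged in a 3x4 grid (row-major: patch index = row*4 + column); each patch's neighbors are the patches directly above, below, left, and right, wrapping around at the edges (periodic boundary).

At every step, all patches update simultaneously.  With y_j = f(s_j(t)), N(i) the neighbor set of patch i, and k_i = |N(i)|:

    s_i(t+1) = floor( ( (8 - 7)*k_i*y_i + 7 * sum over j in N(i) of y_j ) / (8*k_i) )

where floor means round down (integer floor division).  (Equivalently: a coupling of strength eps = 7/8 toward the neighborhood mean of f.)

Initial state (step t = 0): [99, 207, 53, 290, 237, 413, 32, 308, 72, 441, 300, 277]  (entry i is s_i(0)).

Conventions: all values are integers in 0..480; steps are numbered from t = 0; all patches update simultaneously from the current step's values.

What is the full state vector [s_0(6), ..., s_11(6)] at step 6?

Answer: [284, 283, 282, 286, 285, 281, 283, 285, 285, 281, 283, 285]

Derivation:
t=0: [99, 207, 53, 290, 237, 413, 32, 308, 72, 441, 300, 277]
t=1: [203, 100, 170, 169, 145, 147, 130, 203, 165, 146, 114, 195]
t=2: [185, 193, 163, 231, 214, 161, 189, 201, 209, 162, 188, 203]
t=3: [254, 208, 239, 236, 235, 227, 219, 254, 236, 225, 220, 252]
t=4: [279, 276, 272, 281, 280, 271, 277, 280, 280, 272, 277, 280]
t=5: [245, 252, 247, 246, 247, 249, 250, 245, 247, 250, 249, 245]
t=6: [284, 283, 282, 286, 285, 281, 283, 285, 285, 281, 283, 285]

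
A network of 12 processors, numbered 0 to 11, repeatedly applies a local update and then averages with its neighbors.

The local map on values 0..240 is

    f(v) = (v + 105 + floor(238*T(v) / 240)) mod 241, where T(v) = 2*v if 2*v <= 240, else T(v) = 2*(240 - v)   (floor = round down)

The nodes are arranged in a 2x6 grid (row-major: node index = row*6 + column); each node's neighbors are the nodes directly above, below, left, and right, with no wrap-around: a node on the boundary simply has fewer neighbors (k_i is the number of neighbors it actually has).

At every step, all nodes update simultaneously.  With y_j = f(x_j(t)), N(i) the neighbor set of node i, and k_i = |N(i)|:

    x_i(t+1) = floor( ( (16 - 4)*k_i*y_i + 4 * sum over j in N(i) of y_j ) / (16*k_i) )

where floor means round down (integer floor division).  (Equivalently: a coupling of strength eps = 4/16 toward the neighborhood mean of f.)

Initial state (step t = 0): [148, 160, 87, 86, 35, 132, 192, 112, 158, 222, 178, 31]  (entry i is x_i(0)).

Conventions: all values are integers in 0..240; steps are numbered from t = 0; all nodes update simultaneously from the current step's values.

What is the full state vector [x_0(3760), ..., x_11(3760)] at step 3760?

Simulating step by step:
t=0: [148, 160, 87, 86, 35, 132, 192, 112, 158, 222, 178, 31]
t=1: [187, 179, 132, 127, 197, 208, 162, 191, 174, 129, 166, 194]
t=2: [159, 165, 203, 208, 153, 138, 173, 156, 173, 206, 174, 150]
t=3: [180, 175, 145, 140, 184, 200, 172, 182, 165, 142, 169, 190]
t=4: [164, 168, 193, 197, 162, 146, 168, 163, 179, 196, 172, 154]
t=5: [177, 172, 152, 149, 177, 193, 175, 176, 161, 150, 170, 186]
t=6: [165, 170, 187, 190, 166, 152, 166, 167, 181, 189, 171, 158]
t=7: [176, 171, 157, 155, 174, 187, 176, 173, 161, 156, 171, 183]
t=8: [166, 171, 183, 185, 168, 158, 166, 169, 180, 184, 171, 160]
t=9: [175, 170, 161, 159, 173, 182, 175, 172, 163, 160, 171, 180]
t=10: [167, 172, 180, 181, 169, 162, 167, 170, 178, 180, 171, 163]
t=11: [174, 170, 163, 163, 172, 179, 174, 171, 164, 163, 171, 178]
t=12: [168, 172, 178, 178, 170, 164, 168, 171, 177, 178, 171, 164]
t=13: [173, 169, 164, 164, 171, 177, 173, 170, 165, 164, 171, 177]
t=14: [169, 173, 177, 177, 171, 165, 169, 172, 176, 177, 171, 165]
t=15: [172, 169, 165, 165, 171, 176, 172, 169, 166, 165, 171, 176]
t=16: [170, 173, 176, 176, 171, 166, 170, 173, 175, 176, 171, 166]
t=17: [171, 169, 166, 166, 171, 175, 171, 169, 167, 166, 171, 175]
t=18: [171, 173, 175, 175, 171, 167, 171, 173, 175, 175, 171, 167]
t=19: [170, 169, 167, 167, 171, 174, 170, 169, 167, 167, 171, 174]
t=20: [172, 173, 174, 174, 171, 168, 172, 173, 174, 174, 171, 168]
t=21: [169, 169, 168, 168, 171, 173, 169, 169, 168, 168, 171, 173]
t=22: [173, 173, 173, 173, 171, 169, 173, 173, 173, 173, 171, 169]
t=23: [169, 169, 169, 169, 171, 172, 169, 169, 169, 169, 171, 172]
t=24: [173, 173, 173, 172, 171, 170, 173, 173, 173, 172, 171, 170]
t=25: [169, 169, 169, 170, 171, 171, 169, 169, 169, 170, 171, 171]
t=26: [173, 173, 172, 172, 171, 171, 173, 173, 172, 172, 171, 171]
t=27: [169, 169, 169, 170, 170, 171, 169, 169, 169, 170, 170, 171]
t=28: [173, 173, 172, 172, 171, 171, 173, 173, 172, 172, 171, 171]

Answer: [173, 173, 172, 172, 171, 171, 173, 173, 172, 172, 171, 171]
Key observation: The state at step 26, [173, 173, 172, 172, 171, 171, 173, 173, 172, 172, 171, 171], reappears at step 28: the system is in a cycle of period 2 from step 26 on.  Therefore the state at step 3760 equals the state at step 26 + ((3760 - 26) mod 2) = 26, which is [173, 173, 172, 172, 171, 171, 173, 173, 172, 172, 171, 171].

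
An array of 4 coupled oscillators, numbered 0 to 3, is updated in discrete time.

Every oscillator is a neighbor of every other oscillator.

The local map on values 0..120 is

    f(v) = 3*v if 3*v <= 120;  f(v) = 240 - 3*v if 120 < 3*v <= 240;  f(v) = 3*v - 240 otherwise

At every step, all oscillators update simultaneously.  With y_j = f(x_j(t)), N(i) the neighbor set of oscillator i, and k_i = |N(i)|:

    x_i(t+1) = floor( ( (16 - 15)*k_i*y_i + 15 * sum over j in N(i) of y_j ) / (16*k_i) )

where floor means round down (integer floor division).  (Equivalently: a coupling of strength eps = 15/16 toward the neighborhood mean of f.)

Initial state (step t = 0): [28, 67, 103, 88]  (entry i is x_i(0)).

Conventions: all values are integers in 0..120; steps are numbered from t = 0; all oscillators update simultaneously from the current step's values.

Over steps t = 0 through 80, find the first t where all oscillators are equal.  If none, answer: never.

Simulating step by step:
t=0: [28, 67, 103, 88]  (not all equal)
t=1: [46, 57, 50, 61]  (not all equal)
t=2: [73, 82, 76, 85]  (not all equal)
t=3: [11, 15, 13, 13]  (not all equal)
t=4: [40, 37, 39, 39]  (not all equal)
t=5: [115, 117, 116, 116]  (not all equal)
t=6: [108, 107, 108, 108]  (not all equal)
t=7: [83, 83, 83, 83]  (all equal)

Answer: 7
Key observation: Synchronization is absorbing here: once all oscillators are equal they stay equal, and step 7 is the first all-equal step.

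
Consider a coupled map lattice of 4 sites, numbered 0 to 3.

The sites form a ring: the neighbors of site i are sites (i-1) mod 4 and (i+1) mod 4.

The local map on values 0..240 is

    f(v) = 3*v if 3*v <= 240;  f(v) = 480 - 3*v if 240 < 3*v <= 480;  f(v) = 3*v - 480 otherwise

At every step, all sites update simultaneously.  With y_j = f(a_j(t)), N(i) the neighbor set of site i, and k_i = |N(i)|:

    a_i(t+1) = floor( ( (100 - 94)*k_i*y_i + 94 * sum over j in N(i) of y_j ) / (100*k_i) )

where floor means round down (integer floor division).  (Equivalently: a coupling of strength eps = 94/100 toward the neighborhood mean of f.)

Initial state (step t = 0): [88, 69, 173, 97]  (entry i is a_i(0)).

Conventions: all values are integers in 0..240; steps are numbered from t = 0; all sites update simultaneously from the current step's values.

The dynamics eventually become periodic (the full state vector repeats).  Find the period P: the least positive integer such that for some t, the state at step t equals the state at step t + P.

Answer: 4
Key observation: The state at step 66, [108, 108, 108, 108], reappears at step 70 — and no state repeats earlier — so the cycle the system enters has period 4.

Derivation:
t=0: [88, 69, 173, 97]
t=1: [199, 132, 188, 131]
t=2: [87, 99, 85, 99]
t=3: [185, 219, 185, 219]
t=4: [170, 81, 170, 81]
t=5: [224, 42, 224, 42]
t=6: [129, 188, 129, 188]
t=7: [84, 92, 84, 92]
t=8: [205, 226, 205, 226]
t=9: [194, 138, 194, 138]
t=10: [68, 99, 68, 99]
t=11: [184, 202, 184, 202]
t=12: [122, 75, 122, 75]
t=13: [218, 120, 218, 120]
t=14: [123, 170, 123, 170]
t=15: [34, 106, 34, 106]
t=16: [158, 105, 158, 105]
t=17: [155, 15, 155, 15]
t=18: [43, 16, 43, 16]
t=19: [52, 124, 52, 124]
t=20: [110, 153, 110, 153]
t=21: [28, 142, 28, 142]
t=22: [55, 82, 55, 82]
t=23: [229, 169, 229, 169]
t=24: [37, 196, 37, 196]
t=25: [108, 110, 108, 110]
t=26: [150, 155, 150, 155]
t=27: [15, 29, 15, 29]
t=28: [84, 47, 84, 47]
t=29: [146, 222, 146, 222]
t=30: [177, 50, 177, 50]
t=31: [144, 56, 144, 56]
t=32: [160, 55, 160, 55]
t=33: [155, 9, 155, 9]
t=34: [26, 15, 26, 15]
t=35: [46, 76, 46, 76]
t=36: [222, 143, 222, 143]
t=37: [59, 177, 59, 177]
t=38: [58, 169, 58, 169]
t=39: [35, 165, 35, 165]
t=40: [20, 99, 20, 99]
t=41: [175, 67, 175, 67]
t=42: [191, 54, 191, 54]
t=43: [157, 97, 157, 97]
t=44: [178, 19, 178, 19]
t=45: [56, 54, 56, 54]
t=46: [162, 167, 162, 167]
t=47: [20, 6, 20, 6]
t=48: [20, 57, 20, 57]
t=49: [164, 66, 164, 66]
t=50: [186, 23, 186, 23]
t=51: [69, 77, 69, 77]
t=52: [229, 208, 229, 208]
t=53: [147, 203, 147, 203]
t=54: [123, 44, 123, 44]
t=55: [130, 112, 130, 112]
t=56: [140, 93, 140, 93]
t=57: [192, 68, 192, 68]
t=58: [197, 102, 197, 102]
t=59: [170, 114, 170, 114]
t=60: [131, 36, 131, 36]
t=61: [106, 88, 106, 88]
t=62: [212, 165, 212, 165]
t=63: [23, 147, 23, 147]
t=64: [40, 67, 40, 67]
t=65: [196, 124, 196, 124]
t=66: [108, 108, 108, 108]
t=67: [156, 156, 156, 156]
t=68: [12, 12, 12, 12]
t=69: [36, 36, 36, 36]
t=70: [108, 108, 108, 108]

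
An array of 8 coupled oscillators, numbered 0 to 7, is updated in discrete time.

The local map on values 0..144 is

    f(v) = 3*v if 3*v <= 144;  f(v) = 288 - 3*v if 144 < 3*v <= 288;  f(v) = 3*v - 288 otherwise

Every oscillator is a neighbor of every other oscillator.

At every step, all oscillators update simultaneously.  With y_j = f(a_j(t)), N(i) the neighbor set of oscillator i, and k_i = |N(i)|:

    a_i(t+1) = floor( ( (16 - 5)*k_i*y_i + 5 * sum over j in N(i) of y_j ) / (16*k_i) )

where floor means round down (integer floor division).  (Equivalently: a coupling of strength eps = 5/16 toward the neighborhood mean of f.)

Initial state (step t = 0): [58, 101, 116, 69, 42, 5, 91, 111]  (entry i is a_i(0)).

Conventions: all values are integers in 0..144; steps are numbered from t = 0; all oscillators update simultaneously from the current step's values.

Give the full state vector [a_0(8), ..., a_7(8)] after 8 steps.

Simulating step by step:
t=0: [58, 101, 116, 69, 42, 5, 91, 111]
t=1: [94, 30, 59, 73, 102, 30, 30, 49]
t=2: [31, 85, 98, 71, 39, 85, 85, 118]
t=3: [80, 41, 24, 68, 95, 41, 41, 62]
t=4: [61, 109, 76, 84, 32, 109, 109, 95]
t=5: [86, 43, 57, 41, 80, 43, 43, 20]
t=6: [53, 117, 109, 113, 65, 117, 117, 72]
t=7: [108, 66, 50, 58, 85, 66, 66, 71]
t=8: [52, 87, 118, 103, 50, 87, 87, 77]

Answer: [52, 87, 118, 103, 50, 87, 87, 77]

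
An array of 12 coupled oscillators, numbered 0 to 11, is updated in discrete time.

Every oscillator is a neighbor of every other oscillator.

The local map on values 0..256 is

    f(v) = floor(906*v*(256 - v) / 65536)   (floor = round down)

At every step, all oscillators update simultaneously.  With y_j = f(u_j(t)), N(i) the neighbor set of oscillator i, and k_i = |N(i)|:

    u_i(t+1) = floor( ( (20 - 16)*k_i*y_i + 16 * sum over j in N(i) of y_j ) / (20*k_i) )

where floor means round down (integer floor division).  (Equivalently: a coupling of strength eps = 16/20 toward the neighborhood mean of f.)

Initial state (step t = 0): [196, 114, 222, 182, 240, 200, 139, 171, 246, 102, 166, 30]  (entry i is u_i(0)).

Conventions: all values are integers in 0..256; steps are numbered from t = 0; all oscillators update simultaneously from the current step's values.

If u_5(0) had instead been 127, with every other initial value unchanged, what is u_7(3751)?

Answer: u_7(3751) = 135
Key observation: The state at step 4, [226, 226, 226, 226, 226, 226, 226, 226, 226, 226, 226, 226], reappears at step 12: the system is in a cycle of period 8 from step 4 on.  Therefore the state at step 3751 equals the state at step 4 + ((3751 - 4) mod 8) = 7, which is [135, 135, 135, 135, 135, 135, 135, 135, 135, 135, 135, 135].

Derivation:
t=0: [196, 114, 222, 182, 240, 127, 139, 171, 246, 102, 166, 30]
t=1: [160, 168, 153, 163, 146, 168, 168, 165, 144, 167, 166, 152]
t=2: [210, 209, 211, 210, 212, 209, 209, 210, 212, 210, 210, 211]
t=3: [132, 132, 132, 132, 131, 132, 132, 132, 131, 132, 132, 132]
t=4: [226, 226, 226, 226, 226, 226, 226, 226, 226, 226, 226, 226]
t=5: [93, 93, 93, 93, 93, 93, 93, 93, 93, 93, 93, 93]
t=6: [209, 209, 209, 209, 209, 209, 209, 209, 209, 209, 209, 209]
t=7: [135, 135, 135, 135, 135, 135, 135, 135, 135, 135, 135, 135]
t=8: [225, 225, 225, 225, 225, 225, 225, 225, 225, 225, 225, 225]
t=9: [96, 96, 96, 96, 96, 96, 96, 96, 96, 96, 96, 96]
t=10: [212, 212, 212, 212, 212, 212, 212, 212, 212, 212, 212, 212]
t=11: [128, 128, 128, 128, 128, 128, 128, 128, 128, 128, 128, 128]
t=12: [226, 226, 226, 226, 226, 226, 226, 226, 226, 226, 226, 226]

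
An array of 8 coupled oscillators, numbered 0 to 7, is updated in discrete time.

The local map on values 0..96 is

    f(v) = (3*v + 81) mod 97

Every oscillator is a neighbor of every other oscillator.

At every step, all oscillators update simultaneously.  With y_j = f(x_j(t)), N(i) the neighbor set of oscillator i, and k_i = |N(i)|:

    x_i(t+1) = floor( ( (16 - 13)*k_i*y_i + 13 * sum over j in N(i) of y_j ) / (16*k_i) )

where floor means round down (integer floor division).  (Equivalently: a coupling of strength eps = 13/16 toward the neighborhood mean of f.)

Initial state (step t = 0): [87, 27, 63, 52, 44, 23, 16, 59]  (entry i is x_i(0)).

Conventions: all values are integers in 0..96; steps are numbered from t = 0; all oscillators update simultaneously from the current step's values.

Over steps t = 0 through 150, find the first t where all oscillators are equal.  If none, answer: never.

Simulating step by step:
t=0: [87, 27, 63, 52, 44, 23, 16, 59]  (not all equal)
t=1: [50, 51, 52, 49, 48, 50, 49, 51]  (not all equal)
t=2: [37, 37, 37, 36, 36, 37, 36, 37]  (not all equal)
t=3: [93, 93, 93, 93, 93, 93, 93, 93]  (all equal)

Answer: 3
Key observation: Synchronization is absorbing here: once all oscillators are equal they stay equal, and step 3 is the first all-equal step.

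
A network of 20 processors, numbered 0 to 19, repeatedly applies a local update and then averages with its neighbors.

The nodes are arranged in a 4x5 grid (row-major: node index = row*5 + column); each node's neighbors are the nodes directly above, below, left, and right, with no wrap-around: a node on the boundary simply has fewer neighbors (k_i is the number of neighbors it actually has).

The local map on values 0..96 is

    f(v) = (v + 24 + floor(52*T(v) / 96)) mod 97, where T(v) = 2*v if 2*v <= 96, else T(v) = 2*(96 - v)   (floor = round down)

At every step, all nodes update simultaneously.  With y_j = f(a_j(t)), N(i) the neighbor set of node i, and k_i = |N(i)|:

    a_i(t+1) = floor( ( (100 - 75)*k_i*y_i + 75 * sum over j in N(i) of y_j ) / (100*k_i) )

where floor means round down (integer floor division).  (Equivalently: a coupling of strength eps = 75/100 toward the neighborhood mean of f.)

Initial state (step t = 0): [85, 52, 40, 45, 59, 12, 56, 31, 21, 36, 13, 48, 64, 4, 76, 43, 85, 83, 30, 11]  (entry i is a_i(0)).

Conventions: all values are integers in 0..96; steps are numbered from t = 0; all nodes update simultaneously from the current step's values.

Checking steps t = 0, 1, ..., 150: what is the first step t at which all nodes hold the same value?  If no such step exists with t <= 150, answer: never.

Simulating step by step:
t=0: [85, 52, 40, 45, 59, 12, 56, 31, 21, 36, 13, 48, 64, 4, 76, 43, 85, 83, 30, 11]  (not all equal)
t=1: [33, 21, 36, 30, 14, 37, 42, 46, 43, 29, 35, 30, 38, 45, 26, 31, 22, 39, 47, 52]  (not all equal)
t=2: [49, 43, 44, 39, 77, 51, 37, 12, 43, 57, 68, 56, 27, 28, 52, 83, 62, 26, 19, 44]  (not all equal)
t=3: [22, 16, 22, 16, 18, 20, 22, 34, 34, 23, 25, 31, 64, 55, 38, 24, 38, 61, 60, 37]  (not all equal)
t=4: [63, 66, 69, 70, 63, 69, 74, 71, 70, 58, 75, 55, 49, 34, 26, 49, 48, 20, 20, 13]  (not all equal)
t=5: [25, 24, 25, 25, 25, 24, 24, 25, 38, 38, 25, 25, 45, 59, 62, 25, 36, 45, 68, 66]  (not all equal)
t=6: [74, 75, 75, 58, 49, 75, 74, 52, 36, 28, 75, 51, 42, 20, 20, 48, 43, 16, 24, 25]  (not all equal)
t=7: [24, 24, 25, 19, 47, 24, 24, 18, 37, 43, 25, 21, 36, 45, 72, 21, 31, 40, 68, 71]  (not all equal)
t=8: [74, 74, 68, 41, 35, 74, 70, 44, 31, 17, 71, 61, 30, 15, 21, 78, 58, 31, 20, 25]  (not all equal)
t=9: [24, 24, 19, 55, 50, 24, 23, 46, 49, 77, 24, 36, 56, 71, 64, 25, 40, 66, 71, 68]  (not all equal)
t=10: [74, 70, 46, 35, 25, 73, 50, 40, 24, 25, 56, 34, 20, 25, 24, 50, 28, 21, 25, 25]  (not all equal)
t=11: [24, 24, 38, 67, 83, 25, 35, 37, 66, 75, 42, 60, 62, 73, 75, 47, 67, 72, 73, 75]  (not all equal)
t=12: [74, 62, 27, 20, 24, 65, 57, 29, 20, 24, 35, 36, 21, 24, 24, 20, 25, 24, 24, 24]  (not all equal)
t=13: [24, 38, 63, 71, 70, 42, 32, 65, 71, 71, 47, 50, 60, 71, 74, 80, 54, 72, 74, 74]  (not all equal)
t=14: [26, 48, 20, 25, 25, 50, 35, 37, 25, 24, 22, 37, 25, 24, 24, 24, 25, 25, 24, 24]  (not all equal)
t=15: [39, 66, 43, 73, 75, 67, 35, 59, 61, 75, 43, 60, 48, 74, 74, 72, 57, 75, 74, 74]  (not all equal)
t=16: [20, 36, 22, 22, 24, 36, 43, 37, 24, 24, 23, 37, 25, 24, 24, 22, 25, 25, 24, 24]  (not all equal)
t=17: [17, 38, 36, 71, 72, 38, 6, 45, 59, 74, 36, 45, 48, 74, 74, 72, 56, 75, 74, 74]  (not all equal)
t=18: [19, 25, 13, 19, 24, 25, 18, 22, 23, 24, 13, 22, 23, 24, 24, 16, 23, 25, 24, 24]  (not all equal)
t=19: [72, 62, 64, 64, 69, 62, 69, 64, 70, 73, 63, 64, 71, 72, 74, 60, 68, 73, 74, 74]  (not all equal)
t=20: [25, 25, 25, 25, 24, 25, 25, 25, 24, 24, 25, 25, 24, 24, 24, 25, 25, 24, 24, 24]  (not all equal)
t=21: [76, 76, 76, 75, 74, 76, 76, 75, 74, 74, 76, 75, 74, 74, 74, 76, 75, 74, 74, 74]  (not all equal)
t=22: [24, 24, 24, 24, 24, 24, 24, 24, 24, 24, 24, 24, 24, 24, 24, 24, 24, 24, 24, 24]  (all equal)

Answer: 22
Key observation: Synchronization is absorbing here: once all nodes are equal they stay equal, and step 22 is the first all-equal step.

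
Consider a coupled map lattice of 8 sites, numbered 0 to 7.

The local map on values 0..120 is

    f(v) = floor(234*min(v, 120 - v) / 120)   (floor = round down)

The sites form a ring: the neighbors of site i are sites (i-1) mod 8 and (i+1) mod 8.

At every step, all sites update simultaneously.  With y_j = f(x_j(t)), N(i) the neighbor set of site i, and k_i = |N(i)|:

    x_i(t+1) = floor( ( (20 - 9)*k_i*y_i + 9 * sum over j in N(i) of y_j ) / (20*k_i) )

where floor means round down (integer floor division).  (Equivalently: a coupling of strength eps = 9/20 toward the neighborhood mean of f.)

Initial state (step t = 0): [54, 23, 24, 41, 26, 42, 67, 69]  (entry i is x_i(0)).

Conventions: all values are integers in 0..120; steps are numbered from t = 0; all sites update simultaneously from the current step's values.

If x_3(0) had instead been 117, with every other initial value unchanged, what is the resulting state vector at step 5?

Simulating step by step:
t=0: [54, 23, 24, 117, 26, 42, 67, 69]
t=1: [89, 58, 36, 24, 46, 78, 97, 101]
t=2: [66, 91, 74, 61, 77, 74, 50, 43]
t=3: [89, 74, 87, 101, 91, 89, 92, 91]
t=4: [65, 76, 63, 47, 52, 57, 55, 56]
t=5: [102, 95, 100, 97, 101, 107, 108, 108]

Answer: [102, 95, 100, 97, 101, 107, 108, 108]
Key observation: This trace re-runs the system from the modified initial state.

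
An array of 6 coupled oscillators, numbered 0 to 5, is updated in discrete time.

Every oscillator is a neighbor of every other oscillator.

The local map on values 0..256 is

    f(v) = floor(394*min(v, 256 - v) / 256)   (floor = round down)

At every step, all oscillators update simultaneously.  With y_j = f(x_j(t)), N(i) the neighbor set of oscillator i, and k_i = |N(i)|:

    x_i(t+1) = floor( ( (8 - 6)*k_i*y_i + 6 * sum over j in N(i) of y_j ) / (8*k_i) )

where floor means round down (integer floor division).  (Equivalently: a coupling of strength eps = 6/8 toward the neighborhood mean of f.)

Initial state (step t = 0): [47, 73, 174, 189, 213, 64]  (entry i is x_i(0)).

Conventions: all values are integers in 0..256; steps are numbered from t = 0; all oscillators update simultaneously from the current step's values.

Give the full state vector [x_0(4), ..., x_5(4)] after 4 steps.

Answer: [135, 135, 135, 135, 135, 135]

Derivation:
t=0: [47, 73, 174, 189, 213, 64]
t=1: [93, 97, 99, 96, 93, 96]
t=2: [146, 147, 147, 146, 146, 146]
t=3: [168, 168, 168, 168, 168, 168]
t=4: [135, 135, 135, 135, 135, 135]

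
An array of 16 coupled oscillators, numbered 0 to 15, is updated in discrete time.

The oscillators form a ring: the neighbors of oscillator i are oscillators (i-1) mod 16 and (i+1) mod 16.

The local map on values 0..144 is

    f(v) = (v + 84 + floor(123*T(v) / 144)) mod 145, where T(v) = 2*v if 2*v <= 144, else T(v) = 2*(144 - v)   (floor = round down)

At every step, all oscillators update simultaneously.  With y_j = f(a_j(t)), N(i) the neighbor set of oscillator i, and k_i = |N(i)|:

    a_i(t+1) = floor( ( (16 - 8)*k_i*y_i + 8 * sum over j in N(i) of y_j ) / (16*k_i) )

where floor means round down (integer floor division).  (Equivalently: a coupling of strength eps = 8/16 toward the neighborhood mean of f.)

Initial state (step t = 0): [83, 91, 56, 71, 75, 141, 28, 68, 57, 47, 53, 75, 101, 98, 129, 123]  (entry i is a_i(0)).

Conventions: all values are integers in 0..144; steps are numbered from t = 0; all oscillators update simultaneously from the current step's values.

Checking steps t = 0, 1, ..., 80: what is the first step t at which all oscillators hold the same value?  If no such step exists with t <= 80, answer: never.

Simulating step by step:
t=0: [83, 91, 56, 71, 75, 141, 28, 68, 57, 47, 53, 75, 101, 98, 129, 123]  (not all equal)
t=1: [117, 114, 107, 120, 119, 78, 59, 88, 93, 76, 90, 114, 118, 109, 99, 103]  (not all equal)
t=2: [105, 104, 105, 102, 107, 114, 111, 115, 122, 125, 119, 107, 103, 107, 111, 110]  (not all equal)
t=3: [109, 110, 110, 110, 108, 105, 104, 102, 98, 97, 101, 107, 110, 109, 107, 107]  (not all equal)
t=4: [107, 107, 107, 107, 108, 109, 111, 112, 114, 115, 112, 109, 107, 107, 108, 108]  (not all equal)
t=5: [108, 109, 109, 108, 108, 107, 106, 105, 104, 103, 105, 107, 108, 108, 108, 108]  (not all equal)
t=6: [107, 107, 107, 107, 108, 108, 109, 110, 111, 111, 110, 109, 108, 108, 108, 108]  (not all equal)
t=7: [108, 109, 109, 108, 108, 107, 107, 106, 106, 106, 106, 107, 107, 108, 108, 108]  (not all equal)
t=8: [107, 107, 107, 107, 108, 108, 109, 109, 109, 109, 109, 109, 108, 108, 108, 108]  (not all equal)
t=9: [108, 109, 109, 108, 108, 107, 107, 107, 107, 107, 107, 107, 107, 108, 108, 108]  (not all equal)
t=10: [107, 107, 107, 107, 108, 108, 109, 109, 109, 109, 109, 109, 108, 108, 108, 108]  (not all equal)

Answer: never
Key observation: The state at step 8 reappears at step 10 — the system is in a cycle of period 2 from step 8 on.  No step 0..10 is synchronized, and the cycle repeats forever, so no step up to 80 (or ever) has all oscillators equal.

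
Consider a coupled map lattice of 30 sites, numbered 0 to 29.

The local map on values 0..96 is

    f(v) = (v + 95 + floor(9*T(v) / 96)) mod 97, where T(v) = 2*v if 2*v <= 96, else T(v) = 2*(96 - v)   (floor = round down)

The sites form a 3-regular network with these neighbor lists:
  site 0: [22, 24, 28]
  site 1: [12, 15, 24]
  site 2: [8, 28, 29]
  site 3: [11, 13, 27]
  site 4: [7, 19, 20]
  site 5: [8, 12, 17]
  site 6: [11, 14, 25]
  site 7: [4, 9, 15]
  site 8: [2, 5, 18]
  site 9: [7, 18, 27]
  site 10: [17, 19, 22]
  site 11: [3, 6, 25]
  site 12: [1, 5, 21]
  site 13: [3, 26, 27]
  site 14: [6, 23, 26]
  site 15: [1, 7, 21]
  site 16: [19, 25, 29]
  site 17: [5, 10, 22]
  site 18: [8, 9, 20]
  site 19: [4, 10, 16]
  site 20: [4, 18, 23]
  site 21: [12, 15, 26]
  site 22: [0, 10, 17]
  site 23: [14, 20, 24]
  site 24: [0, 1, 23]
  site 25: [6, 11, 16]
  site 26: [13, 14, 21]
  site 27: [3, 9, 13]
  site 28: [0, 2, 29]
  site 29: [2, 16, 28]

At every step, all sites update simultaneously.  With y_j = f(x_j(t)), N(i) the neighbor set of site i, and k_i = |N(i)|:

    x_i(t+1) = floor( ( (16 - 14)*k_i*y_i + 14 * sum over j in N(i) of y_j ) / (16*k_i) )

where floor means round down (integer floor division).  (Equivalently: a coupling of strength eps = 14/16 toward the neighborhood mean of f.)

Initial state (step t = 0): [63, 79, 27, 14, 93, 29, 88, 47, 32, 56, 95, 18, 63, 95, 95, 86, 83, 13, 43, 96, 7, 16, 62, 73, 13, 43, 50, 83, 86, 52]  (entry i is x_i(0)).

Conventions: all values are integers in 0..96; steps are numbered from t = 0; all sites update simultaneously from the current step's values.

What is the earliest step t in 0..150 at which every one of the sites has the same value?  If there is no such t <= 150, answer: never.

Simulating step by step:
t=0: [63, 79, 27, 14, 93, 29, 88, 47, 32, 56, 95, 18, 63, 95, 95, 86, 83, 13, 43, 96, 7, 16, 62, 73, 13, 43, 50, 83, 86, 52]  (not all equal)
t=1: [56, 58, 55, 58, 56, 37, 57, 75, 36, 61, 62, 46, 46, 56, 75, 54, 69, 57, 36, 89, 63, 62, 58, 42, 66, 61, 66, 59, 55, 65]  (not all equal)
t=2: [63, 60, 56, 59, 75, 50, 64, 63, 46, 60, 70, 61, 56, 64, 61, 67, 73, 57, 55, 69, 51, 60, 63, 67, 58, 62, 67, 63, 62, 64]  (not all equal)
t=3: [65, 64, 61, 66, 66, 58, 65, 69, 58, 64, 67, 65, 61, 66, 68, 65, 69, 64, 57, 74, 67, 66, 67, 62, 66, 68, 66, 65, 65, 67]  (not all equal)
t=4: [68, 67, 66, 68, 72, 65, 69, 68, 63, 67, 71, 69, 66, 68, 68, 69, 72, 67, 66, 71, 66, 67, 68, 69, 67, 69, 69, 68, 67, 68]  (not all equal)
t=5: [70, 70, 69, 71, 71, 68, 71, 71, 68, 70, 71, 71, 69, 71, 71, 70, 72, 70, 68, 73, 71, 70, 71, 70, 70, 72, 70, 70, 70, 71]  (not all equal)
t=6: [72, 72, 72, 72, 73, 71, 73, 72, 71, 72, 73, 73, 71, 72, 72, 72, 74, 72, 71, 73, 72, 72, 72, 72, 72, 73, 72, 72, 72, 72]  (not all equal)
t=7: [74, 73, 73, 74, 74, 73, 74, 74, 73, 73, 74, 74, 73, 74, 74, 74, 74, 74, 73, 75, 74, 73, 74, 74, 74, 75, 74, 74, 74, 74]  (not all equal)
t=8: [76, 75, 75, 76, 76, 75, 76, 75, 75, 75, 76, 76, 75, 76, 76, 75, 76, 75, 75, 76, 75, 75, 76, 76, 75, 76, 75, 75, 75, 75]  (not all equal)
t=9: [76, 76, 76, 76, 76, 76, 77, 76, 76, 76, 76, 77, 76, 76, 76, 76, 76, 76, 76, 77, 76, 76, 76, 76, 76, 77, 76, 76, 76, 76]  (not all equal)
t=10: [77, 77, 77, 77, 77, 77, 77, 77, 77, 77, 77, 77, 77, 77, 77, 77, 77, 77, 77, 77, 77, 77, 77, 77, 77, 77, 77, 77, 77, 77]  (all equal)

Answer: 10
Key observation: Synchronization is absorbing here: once all sites are equal they stay equal, and step 10 is the first all-equal step.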